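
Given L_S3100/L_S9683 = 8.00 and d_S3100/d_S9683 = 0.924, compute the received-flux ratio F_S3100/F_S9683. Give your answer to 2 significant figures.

F = L/(4πd²), so F_S3100/F_S9683 = (L_S3100/L_S9683) / (d_S3100/d_S9683)²
= 8.00 / (0.924)² = 8.00 / 0.8538 = 9.370.

9.4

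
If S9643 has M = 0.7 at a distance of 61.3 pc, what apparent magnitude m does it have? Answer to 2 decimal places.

m = M + 5 log₁₀(d/10 pc) = 0.7 + 5 log₁₀(61.3/10)
  = 0.7 + 5 × 0.787 = 0.7 + 3.94 = 4.64.

4.64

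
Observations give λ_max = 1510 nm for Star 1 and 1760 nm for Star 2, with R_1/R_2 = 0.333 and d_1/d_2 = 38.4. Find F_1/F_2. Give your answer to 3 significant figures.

1.39×10^-4

Wien's law: T_1/T_2 = λ_2/λ_1 = 1760/1510 = 1.166.
L_1/L_2 = (R_1/R_2)²(T_1/T_2)⁴ = (0.333)²(1.166)⁴ = 0.2047.
F_1/F_2 = (L_1/L_2)/(d_1/d_2)² = 0.2047/(38.4)² = 1.388×10^-4.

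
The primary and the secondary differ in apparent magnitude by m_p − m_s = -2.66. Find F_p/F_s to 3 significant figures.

11.6

F_p/F_s = 10^(−(m_p − m_s)/2.5) = 10^(2.66/2.5) = 10^1.064 = 11.59.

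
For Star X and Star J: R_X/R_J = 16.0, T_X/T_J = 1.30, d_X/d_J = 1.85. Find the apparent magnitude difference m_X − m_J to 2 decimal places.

-5.82

L_X/L_J = (16.0)²(1.30)⁴ = 731.2.
F_X/F_J = (L_X/L_J)/(d_X/d_J)² = 731.2/3.423 = 213.6.
m_X − m_J = −2.5 log₁₀(213.6) = -5.82.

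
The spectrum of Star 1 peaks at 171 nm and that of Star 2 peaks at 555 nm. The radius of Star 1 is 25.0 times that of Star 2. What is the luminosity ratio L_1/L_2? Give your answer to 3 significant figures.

6.94×10^4

Wien's law gives T ∝ 1/λ_max, so T_1/T_2 = λ_2/λ_1 = 555/171 = 3.246.
Then L ∝ R²T⁴ gives L_1/L_2 = (25.0)² × (3.246)⁴ = 625.0 × 111.0 = 6.935×10^4.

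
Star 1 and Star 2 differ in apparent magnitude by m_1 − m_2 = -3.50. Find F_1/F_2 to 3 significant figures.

F_1/F_2 = 10^(−(m_1 − m_2)/2.5) = 10^(3.50/2.5) = 10^1.400 = 25.12.

25.1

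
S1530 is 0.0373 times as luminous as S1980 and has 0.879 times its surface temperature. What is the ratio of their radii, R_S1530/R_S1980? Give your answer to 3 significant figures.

0.250

L ∝ R²T⁴ gives R ∝ √L / T², so
R_S1530/R_S1980 = √(0.0373) / (0.879)² = 0.1931 / 0.7726 = 0.2500.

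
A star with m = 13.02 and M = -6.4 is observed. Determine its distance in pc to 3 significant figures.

m − M = 5 log₁₀(d/10 pc)
13.02 − (-6.4) = 19.42 = 5 log₁₀(d/10)
d = 10 × 10^(19.42/5) = 10 × 10^3.884 = 7.656×10^4 pc.

7.66×10^4 pc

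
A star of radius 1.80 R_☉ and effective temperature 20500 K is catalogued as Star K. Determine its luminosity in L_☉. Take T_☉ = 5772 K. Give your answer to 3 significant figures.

516 L_☉

L/L_☉ = (R/R_☉)² (T/T_☉)⁴ = (1.80)² × (20500/5772)⁴
       = 3.240 × (3.552)⁴ = 3.240 × 159.1 = 515.5.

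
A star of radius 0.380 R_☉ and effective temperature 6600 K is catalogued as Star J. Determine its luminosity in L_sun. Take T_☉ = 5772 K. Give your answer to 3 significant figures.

L/L_☉ = (R/R_☉)² (T/T_☉)⁴ = (0.380)² × (6600/5772)⁴
       = 0.1444 × (1.143)⁴ = 0.1444 × 1.710 = 0.2469.

0.247 L_sun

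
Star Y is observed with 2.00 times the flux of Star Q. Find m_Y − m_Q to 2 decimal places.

-0.75

m_Y − m_Q = −2.5 log₁₀(F_Y/F_Q) = −2.5 log₁₀(2.00) = −2.5 × (0.301) = -0.753.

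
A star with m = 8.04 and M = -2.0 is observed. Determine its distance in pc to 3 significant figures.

1.02×10^3 pc

m − M = 5 log₁₀(d/10 pc)
8.04 − (-2.0) = 10.04 = 5 log₁₀(d/10)
d = 10 × 10^(10.04/5) = 10 × 10^2.008 = 1019 pc.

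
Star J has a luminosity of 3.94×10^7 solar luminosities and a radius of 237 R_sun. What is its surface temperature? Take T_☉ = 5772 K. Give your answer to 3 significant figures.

2.97×10^4 K

T/T_☉ = (L/L_☉)^(1/4) / (R/R_☉)^(1/2)
T = 5772 × (3.94×10^7)^(1/4) / √(237) = 5772 × 79.23 / 15.39 = 2.970×10^4 K.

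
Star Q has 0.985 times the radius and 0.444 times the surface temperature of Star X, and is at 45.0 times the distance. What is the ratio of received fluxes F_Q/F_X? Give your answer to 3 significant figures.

1.86×10^-5

L_Q/L_X = (R_Q/R_X)²(T_Q/T_X)⁴ = (0.985)² × (0.444)⁴ = 0.03771.
F_Q/F_X = (L_Q/L_X)/(d_Q/d_X)² = 0.03771 / (45.0)² = 1.862×10^-5.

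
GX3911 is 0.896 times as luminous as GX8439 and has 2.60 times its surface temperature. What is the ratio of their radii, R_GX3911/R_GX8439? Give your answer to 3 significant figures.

L ∝ R²T⁴ gives R ∝ √L / T², so
R_GX3911/R_GX8439 = √(0.896) / (2.60)² = 0.9466 / 6.760 = 0.1400.

0.140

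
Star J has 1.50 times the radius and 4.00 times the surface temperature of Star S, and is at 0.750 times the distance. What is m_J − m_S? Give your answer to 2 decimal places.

L_J/L_S = (1.50)²(4.00)⁴ = 576.0.
F_J/F_S = (L_J/L_S)/(d_J/d_S)² = 576.0/0.5625 = 1024.
m_J − m_S = −2.5 log₁₀(1024) = -7.53.

-7.53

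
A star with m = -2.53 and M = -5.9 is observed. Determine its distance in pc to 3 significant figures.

47.2 pc

m − M = 5 log₁₀(d/10 pc)
-2.53 − (-5.9) = 3.37 = 5 log₁₀(d/10)
d = 10 × 10^(3.37/5) = 10 × 10^0.674 = 47.21 pc.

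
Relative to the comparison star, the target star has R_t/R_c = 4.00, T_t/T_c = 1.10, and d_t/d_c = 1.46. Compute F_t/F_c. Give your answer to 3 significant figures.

11.0

L_t/L_c = (R_t/R_c)²(T_t/T_c)⁴ = (4.00)² × (1.10)⁴ = 23.43.
F_t/F_c = (L_t/L_c)/(d_t/d_c)² = 23.43 / (1.46)² = 10.99.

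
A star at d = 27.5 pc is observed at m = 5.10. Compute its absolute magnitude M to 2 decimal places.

M = m − 5 log₁₀(d/10 pc) = 5.10 − 5 log₁₀(27.5/10)
  = 5.10 − 5 × 0.439 = 5.10 − 2.20 = 2.90.

2.90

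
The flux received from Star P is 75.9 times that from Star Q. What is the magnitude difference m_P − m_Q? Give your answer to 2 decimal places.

m_P − m_Q = −2.5 log₁₀(F_P/F_Q) = −2.5 log₁₀(75.9) = −2.5 × (1.880) = -4.701.

-4.70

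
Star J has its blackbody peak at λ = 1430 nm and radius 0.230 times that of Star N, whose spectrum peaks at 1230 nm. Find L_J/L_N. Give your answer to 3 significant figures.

0.0290

Wien's law gives T ∝ 1/λ_max, so T_J/T_N = λ_N/λ_J = 1230/1430 = 0.8601.
Then L ∝ R²T⁴ gives L_J/L_N = (0.230)² × (0.8601)⁴ = 0.05290 × 0.5474 = 0.02896.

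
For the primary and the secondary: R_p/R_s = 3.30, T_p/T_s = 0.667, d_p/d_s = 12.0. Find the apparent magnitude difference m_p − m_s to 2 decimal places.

4.56

L_p/L_s = (3.30)²(0.667)⁴ = 2.155.
F_p/F_s = (L_p/L_s)/(d_p/d_s)² = 2.155/144.0 = 0.01497.
m_p − m_s = −2.5 log₁₀(0.01497) = 4.56.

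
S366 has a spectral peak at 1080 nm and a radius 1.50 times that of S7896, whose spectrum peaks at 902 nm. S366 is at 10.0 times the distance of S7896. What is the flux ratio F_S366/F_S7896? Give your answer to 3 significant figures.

0.0109

Wien's law: T_S366/T_S7896 = λ_S7896/λ_S366 = 902/1080 = 0.8352.
L_S366/L_S7896 = (R_S366/R_S7896)²(T_S366/T_S7896)⁴ = (1.50)²(0.8352)⁴ = 1.095.
F_S366/F_S7896 = (L_S366/L_S7896)/(d_S366/d_S7896)² = 1.095/(10.0)² = 0.01095.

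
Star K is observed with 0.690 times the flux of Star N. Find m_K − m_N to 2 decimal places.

m_K − m_N = −2.5 log₁₀(F_K/F_N) = −2.5 log₁₀(0.690) = −2.5 × (-0.161) = 0.403.

0.40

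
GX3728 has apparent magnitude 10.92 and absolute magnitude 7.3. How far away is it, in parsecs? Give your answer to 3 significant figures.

53.0 pc

m − M = 5 log₁₀(d/10 pc)
10.92 − (7.3) = 3.62 = 5 log₁₀(d/10)
d = 10 × 10^(3.62/5) = 10 × 10^0.724 = 52.97 pc.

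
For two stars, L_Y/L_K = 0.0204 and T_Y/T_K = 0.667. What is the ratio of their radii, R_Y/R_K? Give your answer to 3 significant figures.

0.321

L ∝ R²T⁴ gives R ∝ √L / T², so
R_Y/R_K = √(0.0204) / (0.667)² = 0.1428 / 0.4449 = 0.3210.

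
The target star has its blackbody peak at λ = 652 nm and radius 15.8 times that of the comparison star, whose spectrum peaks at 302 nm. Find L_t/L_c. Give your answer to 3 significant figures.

11.5

Wien's law gives T ∝ 1/λ_max, so T_t/T_c = λ_c/λ_t = 302/652 = 0.4632.
Then L ∝ R²T⁴ gives L_t/L_c = (15.8)² × (0.4632)⁴ = 249.6 × 0.04603 = 11.49.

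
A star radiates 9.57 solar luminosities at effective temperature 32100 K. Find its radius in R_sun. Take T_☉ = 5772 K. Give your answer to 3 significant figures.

R/R_☉ = √(L/L_☉) / (T/T_☉)² = √(9.57) / (5.561)²
       = 3.094 / 30.93 = 0.1000.

0.100 R_sun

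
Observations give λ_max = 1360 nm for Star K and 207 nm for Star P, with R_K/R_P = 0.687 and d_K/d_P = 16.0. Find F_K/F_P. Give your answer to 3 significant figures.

Wien's law: T_K/T_P = λ_P/λ_K = 207/1360 = 0.1522.
L_K/L_P = (R_K/R_P)²(T_K/T_P)⁴ = (0.687)²(0.1522)⁴ = 2.533×10^-4.
F_K/F_P = (L_K/L_P)/(d_K/d_P)² = 2.533×10^-4/(16.0)² = 9.895×10^-7.

9.89×10^-7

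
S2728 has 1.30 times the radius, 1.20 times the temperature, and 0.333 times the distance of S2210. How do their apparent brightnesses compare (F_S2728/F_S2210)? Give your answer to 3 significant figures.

31.6

L_S2728/L_S2210 = (R_S2728/R_S2210)²(T_S2728/T_S2210)⁴ = (1.30)² × (1.20)⁴ = 3.504.
F_S2728/F_S2210 = (L_S2728/L_S2210)/(d_S2728/d_S2210)² = 3.504 / (0.333)² = 31.60.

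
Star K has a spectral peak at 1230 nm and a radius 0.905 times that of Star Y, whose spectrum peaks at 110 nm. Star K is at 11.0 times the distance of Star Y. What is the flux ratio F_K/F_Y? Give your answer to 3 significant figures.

4.33×10^-7

Wien's law: T_K/T_Y = λ_Y/λ_K = 110/1230 = 0.08943.
L_K/L_Y = (R_K/R_Y)²(T_K/T_Y)⁴ = (0.905)²(0.08943)⁴ = 5.239×10^-5.
F_K/F_Y = (L_K/L_Y)/(d_K/d_Y)² = 5.239×10^-5/(11.0)² = 4.330×10^-7.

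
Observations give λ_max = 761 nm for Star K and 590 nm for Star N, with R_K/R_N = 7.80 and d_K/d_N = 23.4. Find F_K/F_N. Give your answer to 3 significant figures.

0.0401

Wien's law: T_K/T_N = λ_N/λ_K = 590/761 = 0.7753.
L_K/L_N = (R_K/R_N)²(T_K/T_N)⁴ = (7.80)²(0.7753)⁴ = 21.98.
F_K/F_N = (L_K/L_N)/(d_K/d_N)² = 21.98/(23.4)² = 0.04014.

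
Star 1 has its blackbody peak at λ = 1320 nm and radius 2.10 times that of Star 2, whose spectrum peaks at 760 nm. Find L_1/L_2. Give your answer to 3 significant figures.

0.485

Wien's law gives T ∝ 1/λ_max, so T_1/T_2 = λ_2/λ_1 = 760/1320 = 0.5758.
Then L ∝ R²T⁴ gives L_1/L_2 = (2.10)² × (0.5758)⁴ = 4.410 × 0.1099 = 0.4846.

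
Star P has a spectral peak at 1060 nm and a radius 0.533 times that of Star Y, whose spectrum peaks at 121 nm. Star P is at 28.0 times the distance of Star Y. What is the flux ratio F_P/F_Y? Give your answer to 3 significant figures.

Wien's law: T_P/T_Y = λ_Y/λ_P = 121/1060 = 0.1142.
L_P/L_Y = (R_P/R_Y)²(T_P/T_Y)⁴ = (0.533)²(0.1142)⁴ = 4.824×10^-5.
F_P/F_Y = (L_P/L_Y)/(d_P/d_Y)² = 4.824×10^-5/(28.0)² = 6.153×10^-8.

6.15×10^-8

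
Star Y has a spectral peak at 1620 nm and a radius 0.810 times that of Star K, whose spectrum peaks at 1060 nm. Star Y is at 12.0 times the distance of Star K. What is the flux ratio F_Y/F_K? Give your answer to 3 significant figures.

Wien's law: T_Y/T_K = λ_K/λ_Y = 1060/1620 = 0.6543.
L_Y/L_K = (R_Y/R_K)²(T_Y/T_K)⁴ = (0.810)²(0.6543)⁴ = 0.1203.
F_Y/F_K = (L_Y/L_K)/(d_Y/d_K)² = 0.1203/(12.0)² = 8.352×10^-4.

8.35×10^-4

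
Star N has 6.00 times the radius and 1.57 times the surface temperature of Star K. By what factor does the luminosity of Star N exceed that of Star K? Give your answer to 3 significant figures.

219

From the Stefan–Boltzmann law, L ∝ R²T⁴, so
L_N/L_K = (R_N/R_K)² (T_N/T_K)⁴ = (6.00)² × (1.57)⁴ = 36.00 × 6.076 = 218.7.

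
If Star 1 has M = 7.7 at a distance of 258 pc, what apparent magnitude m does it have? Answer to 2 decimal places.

14.76

m = M + 5 log₁₀(d/10 pc) = 7.7 + 5 log₁₀(258/10)
  = 7.7 + 5 × 1.412 = 7.7 + 7.06 = 14.76.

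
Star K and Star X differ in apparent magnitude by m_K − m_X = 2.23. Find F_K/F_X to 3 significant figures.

F_K/F_X = 10^(−(m_K − m_X)/2.5) = 10^(-2.23/2.5) = 10^-0.892 = 0.1282.

0.128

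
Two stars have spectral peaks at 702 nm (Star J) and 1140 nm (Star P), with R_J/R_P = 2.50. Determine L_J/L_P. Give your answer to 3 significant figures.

43.5

Wien's law gives T ∝ 1/λ_max, so T_J/T_P = λ_P/λ_J = 1140/702 = 1.624.
Then L ∝ R²T⁴ gives L_J/L_P = (2.50)² × (1.624)⁴ = 6.250 × 6.955 = 43.47.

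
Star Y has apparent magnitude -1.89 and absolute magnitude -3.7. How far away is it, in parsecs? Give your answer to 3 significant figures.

m − M = 5 log₁₀(d/10 pc)
-1.89 − (-3.7) = 1.81 = 5 log₁₀(d/10)
d = 10 × 10^(1.81/5) = 10 × 10^0.362 = 23.01 pc.

23.0 pc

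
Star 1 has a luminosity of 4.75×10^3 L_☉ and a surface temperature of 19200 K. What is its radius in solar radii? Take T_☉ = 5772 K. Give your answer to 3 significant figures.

6.23 solar radii

R/R_☉ = √(L/L_☉) / (T/T_☉)² = √(4.75×10^3) / (3.326)²
       = 68.92 / 11.06 = 6.229.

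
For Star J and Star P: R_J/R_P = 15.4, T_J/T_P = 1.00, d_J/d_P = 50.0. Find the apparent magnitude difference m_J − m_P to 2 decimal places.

2.56

L_J/L_P = (15.4)²(1.00)⁴ = 237.2.
F_J/F_P = (L_J/L_P)/(d_J/d_P)² = 237.2/2500 = 0.09486.
m_J − m_P = −2.5 log₁₀(0.09486) = 2.56.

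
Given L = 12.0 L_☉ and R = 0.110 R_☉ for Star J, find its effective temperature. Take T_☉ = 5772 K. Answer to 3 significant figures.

T/T_☉ = (L/L_☉)^(1/4) / (R/R_☉)^(1/2)
T = 5772 × (12.0)^(1/4) / √(0.110) = 5772 × 1.861 / 0.3317 = 3.239×10^4 K.

3.24×10^4 K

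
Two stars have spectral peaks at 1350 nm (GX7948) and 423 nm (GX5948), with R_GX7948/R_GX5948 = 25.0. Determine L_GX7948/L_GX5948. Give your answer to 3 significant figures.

6.02

Wien's law gives T ∝ 1/λ_max, so T_GX7948/T_GX5948 = λ_GX5948/λ_GX7948 = 423/1350 = 0.3133.
Then L ∝ R²T⁴ gives L_GX7948/L_GX5948 = (25.0)² × (0.3133)⁴ = 625.0 × 0.009639 = 6.024.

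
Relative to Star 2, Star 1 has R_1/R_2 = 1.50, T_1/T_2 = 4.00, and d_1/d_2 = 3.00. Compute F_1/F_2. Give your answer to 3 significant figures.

L_1/L_2 = (R_1/R_2)²(T_1/T_2)⁴ = (1.50)² × (4.00)⁴ = 576.0.
F_1/F_2 = (L_1/L_2)/(d_1/d_2)² = 576.0 / (3.00)² = 64.00.

64.0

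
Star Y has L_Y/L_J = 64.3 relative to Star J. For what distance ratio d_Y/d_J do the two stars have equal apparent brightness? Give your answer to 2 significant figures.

8.0

Equal flux requires L_Y/d_Y² = L_J/d_J², so d_Y/d_J = √(L_Y/L_J)
= √(64.3) = 8.019.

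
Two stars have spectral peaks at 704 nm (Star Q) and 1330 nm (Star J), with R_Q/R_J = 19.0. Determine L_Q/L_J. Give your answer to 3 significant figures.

Wien's law gives T ∝ 1/λ_max, so T_Q/T_J = λ_J/λ_Q = 1330/704 = 1.889.
Then L ∝ R²T⁴ gives L_Q/L_J = (19.0)² × (1.889)⁴ = 361.0 × 12.74 = 4599.

4.60×10^3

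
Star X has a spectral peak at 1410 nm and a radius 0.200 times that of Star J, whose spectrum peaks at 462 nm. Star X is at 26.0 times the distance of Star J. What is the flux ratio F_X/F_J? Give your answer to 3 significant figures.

6.82×10^-7

Wien's law: T_X/T_J = λ_J/λ_X = 462/1410 = 0.3277.
L_X/L_J = (R_X/R_J)²(T_X/T_J)⁴ = (0.200)²(0.3277)⁴ = 4.611×10^-4.
F_X/F_J = (L_X/L_J)/(d_X/d_J)² = 4.611×10^-4/(26.0)² = 6.820×10^-7.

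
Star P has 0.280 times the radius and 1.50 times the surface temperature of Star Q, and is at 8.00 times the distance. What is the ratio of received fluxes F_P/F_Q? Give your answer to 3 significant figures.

0.00620

L_P/L_Q = (R_P/R_Q)²(T_P/T_Q)⁴ = (0.280)² × (1.50)⁴ = 0.3969.
F_P/F_Q = (L_P/L_Q)/(d_P/d_Q)² = 0.3969 / (8.00)² = 0.006202.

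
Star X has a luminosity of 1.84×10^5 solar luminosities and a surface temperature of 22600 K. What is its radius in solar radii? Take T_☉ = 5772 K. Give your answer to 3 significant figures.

R/R_☉ = √(L/L_☉) / (T/T_☉)² = √(1.84×10^5) / (3.915)²
       = 429.0 / 15.33 = 27.98.

28.0 solar radii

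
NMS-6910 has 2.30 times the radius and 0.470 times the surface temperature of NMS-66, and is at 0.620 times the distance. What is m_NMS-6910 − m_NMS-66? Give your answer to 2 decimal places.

0.43

L_NMS-6910/L_NMS-66 = (2.30)²(0.470)⁴ = 0.2581.
F_NMS-6910/F_NMS-66 = (L_NMS-6910/L_NMS-66)/(d_NMS-6910/d_NMS-66)² = 0.2581/0.3844 = 0.6715.
m_NMS-6910 − m_NMS-66 = −2.5 log₁₀(0.6715) = 0.43.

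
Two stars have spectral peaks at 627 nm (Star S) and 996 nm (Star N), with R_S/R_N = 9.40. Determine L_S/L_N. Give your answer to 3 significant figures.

563

Wien's law gives T ∝ 1/λ_max, so T_S/T_N = λ_N/λ_S = 996/627 = 1.589.
Then L ∝ R²T⁴ gives L_S/L_N = (9.40)² × (1.589)⁴ = 88.36 × 6.367 = 562.6.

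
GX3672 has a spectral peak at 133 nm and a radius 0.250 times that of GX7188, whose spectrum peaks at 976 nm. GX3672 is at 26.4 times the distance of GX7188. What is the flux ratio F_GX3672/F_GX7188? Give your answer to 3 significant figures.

Wien's law: T_GX3672/T_GX7188 = λ_GX7188/λ_GX3672 = 976/133 = 7.338.
L_GX3672/L_GX7188 = (R_GX3672/R_GX7188)²(T_GX3672/T_GX7188)⁴ = (0.250)²(7.338)⁴ = 181.2.
F_GX3672/F_GX7188 = (L_GX3672/L_GX7188)/(d_GX3672/d_GX7188)² = 181.2/(26.4)² = 0.2601.

0.260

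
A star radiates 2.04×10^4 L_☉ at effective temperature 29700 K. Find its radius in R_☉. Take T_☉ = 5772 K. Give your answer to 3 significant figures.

R/R_☉ = √(L/L_☉) / (T/T_☉)² = √(2.04×10^4) / (5.146)²
       = 142.8 / 26.48 = 5.395.

5.39 R_☉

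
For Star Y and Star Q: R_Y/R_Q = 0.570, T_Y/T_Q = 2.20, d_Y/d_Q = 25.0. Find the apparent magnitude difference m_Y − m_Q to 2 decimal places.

L_Y/L_Q = (0.570)²(2.20)⁴ = 7.611.
F_Y/F_Q = (L_Y/L_Q)/(d_Y/d_Q)² = 7.611/625.0 = 0.01218.
m_Y − m_Q = −2.5 log₁₀(0.01218) = 4.79.

4.79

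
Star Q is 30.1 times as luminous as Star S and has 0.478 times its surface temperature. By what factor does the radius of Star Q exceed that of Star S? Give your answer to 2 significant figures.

24

L ∝ R²T⁴ gives R ∝ √L / T², so
R_Q/R_S = √(30.1) / (0.478)² = 5.486 / 0.2285 = 24.01.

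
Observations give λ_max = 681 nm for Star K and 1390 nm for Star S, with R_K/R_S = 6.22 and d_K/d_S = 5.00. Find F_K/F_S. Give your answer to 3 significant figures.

26.9

Wien's law: T_K/T_S = λ_S/λ_K = 1390/681 = 2.041.
L_K/L_S = (R_K/R_S)²(T_K/T_S)⁴ = (6.22)²(2.041)⁴ = 671.5.
F_K/F_S = (L_K/L_S)/(d_K/d_S)² = 671.5/(5.00)² = 26.86.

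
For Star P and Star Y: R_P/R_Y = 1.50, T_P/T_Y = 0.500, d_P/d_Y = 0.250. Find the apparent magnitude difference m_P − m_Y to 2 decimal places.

-0.88

L_P/L_Y = (1.50)²(0.500)⁴ = 0.1406.
F_P/F_Y = (L_P/L_Y)/(d_P/d_Y)² = 0.1406/0.06250 = 2.250.
m_P − m_Y = −2.5 log₁₀(2.250) = -0.88.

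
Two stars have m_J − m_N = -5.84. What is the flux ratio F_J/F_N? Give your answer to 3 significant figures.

F_J/F_N = 10^(−(m_J − m_N)/2.5) = 10^(5.84/2.5) = 10^2.336 = 216.8.

217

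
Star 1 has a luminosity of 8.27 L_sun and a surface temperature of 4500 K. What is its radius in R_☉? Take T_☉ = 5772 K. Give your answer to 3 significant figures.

4.73 R_☉

R/R_☉ = √(L/L_☉) / (T/T_☉)² = √(8.27) / (0.7796)²
       = 2.876 / 0.6078 = 4.731.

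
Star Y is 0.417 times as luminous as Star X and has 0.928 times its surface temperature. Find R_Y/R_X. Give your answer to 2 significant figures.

0.75

L ∝ R²T⁴ gives R ∝ √L / T², so
R_Y/R_X = √(0.417) / (0.928)² = 0.6458 / 0.8612 = 0.7498.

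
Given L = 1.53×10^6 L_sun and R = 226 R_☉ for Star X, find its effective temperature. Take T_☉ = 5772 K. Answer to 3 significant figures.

T/T_☉ = (L/L_☉)^(1/4) / (R/R_☉)^(1/2)
T = 5772 × (1.53×10^6)^(1/4) / √(226) = 5772 × 35.17 / 15.03 = 1.350×10^4 K.

1.35×10^4 K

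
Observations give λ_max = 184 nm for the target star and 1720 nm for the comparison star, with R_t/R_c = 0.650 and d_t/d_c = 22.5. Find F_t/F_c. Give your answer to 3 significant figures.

6.37

Wien's law: T_t/T_c = λ_c/λ_t = 1720/184 = 9.348.
L_t/L_c = (R_t/R_c)²(T_t/T_c)⁴ = (0.650)²(9.348)⁴ = 3226.
F_t/F_c = (L_t/L_c)/(d_t/d_c)² = 3226/(22.5)² = 6.372.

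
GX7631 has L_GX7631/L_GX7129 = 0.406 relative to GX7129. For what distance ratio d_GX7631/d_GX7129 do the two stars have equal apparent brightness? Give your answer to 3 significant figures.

Equal flux requires L_GX7631/d_GX7631² = L_GX7129/d_GX7129², so d_GX7631/d_GX7129 = √(L_GX7631/L_GX7129)
= √(0.406) = 0.6372.

0.637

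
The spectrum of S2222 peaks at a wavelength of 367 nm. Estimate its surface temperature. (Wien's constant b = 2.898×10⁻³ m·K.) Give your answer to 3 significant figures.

7.90×10^3 K

T = b/λ_max = 2.898×10⁻³ / (367×10⁻⁹) = 7896 K.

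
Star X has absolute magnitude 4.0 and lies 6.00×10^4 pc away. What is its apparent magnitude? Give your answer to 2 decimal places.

22.89

m = M + 5 log₁₀(d/10 pc) = 4.0 + 5 log₁₀(6.00×10^4/10)
  = 4.0 + 5 × 3.778 = 4.0 + 18.89 = 22.89.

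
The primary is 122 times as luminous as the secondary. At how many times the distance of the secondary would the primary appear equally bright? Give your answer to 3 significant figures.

Equal flux requires L_p/d_p² = L_s/d_s², so d_p/d_s = √(L_p/L_s)
= √(122) = 11.05.

11.0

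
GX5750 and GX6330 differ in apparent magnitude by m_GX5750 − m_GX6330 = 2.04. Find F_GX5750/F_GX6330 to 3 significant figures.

F_GX5750/F_GX6330 = 10^(−(m_GX5750 − m_GX6330)/2.5) = 10^(-2.04/2.5) = 10^-0.816 = 0.1528.

0.153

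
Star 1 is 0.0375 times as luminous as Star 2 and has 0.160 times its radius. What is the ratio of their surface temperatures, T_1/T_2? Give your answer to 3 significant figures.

1.10

L ∝ R²T⁴ gives T ∝ (L/R²)^(1/4), so
T_1/T_2 = (0.0375 / 0.160²)^(1/4) = (1.465)^(1/4) = 1.100.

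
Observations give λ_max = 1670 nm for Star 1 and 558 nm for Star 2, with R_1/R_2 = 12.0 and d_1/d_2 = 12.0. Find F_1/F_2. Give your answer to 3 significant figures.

0.0125

Wien's law: T_1/T_2 = λ_2/λ_1 = 558/1670 = 0.3341.
L_1/L_2 = (R_1/R_2)²(T_1/T_2)⁴ = (12.0)²(0.3341)⁴ = 1.795.
F_1/F_2 = (L_1/L_2)/(d_1/d_2)² = 1.795/(12.0)² = 0.01246.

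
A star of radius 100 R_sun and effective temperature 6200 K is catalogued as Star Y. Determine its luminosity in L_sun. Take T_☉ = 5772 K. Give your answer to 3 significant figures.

1.33×10^4 L_sun

L/L_☉ = (R/R_☉)² (T/T_☉)⁴ = (100)² × (6200/5772)⁴
       = 1.000×10^4 × (1.074)⁴ = 1.000×10^4 × 1.331 = 1.331×10^4.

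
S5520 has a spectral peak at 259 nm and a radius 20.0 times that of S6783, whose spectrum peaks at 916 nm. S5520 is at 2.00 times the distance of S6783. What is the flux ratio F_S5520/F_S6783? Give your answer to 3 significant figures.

1.56×10^4

Wien's law: T_S5520/T_S6783 = λ_S6783/λ_S5520 = 916/259 = 3.537.
L_S5520/L_S6783 = (R_S5520/R_S6783)²(T_S5520/T_S6783)⁴ = (20.0)²(3.537)⁴ = 6.258×10^4.
F_S5520/F_S6783 = (L_S5520/L_S6783)/(d_S5520/d_S6783)² = 6.258×10^4/(2.00)² = 1.565×10^4.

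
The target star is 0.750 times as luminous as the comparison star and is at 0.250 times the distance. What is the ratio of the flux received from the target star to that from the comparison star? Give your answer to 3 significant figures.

12.0

F = L/(4πd²), so F_t/F_c = (L_t/L_c) / (d_t/d_c)²
= 0.750 / (0.250)² = 0.750 / 0.06250 = 12.00.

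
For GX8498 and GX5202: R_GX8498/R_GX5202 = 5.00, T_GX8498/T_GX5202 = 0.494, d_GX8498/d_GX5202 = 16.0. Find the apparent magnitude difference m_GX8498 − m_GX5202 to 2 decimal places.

5.59

L_GX8498/L_GX5202 = (5.00)²(0.494)⁴ = 1.489.
F_GX8498/F_GX5202 = (L_GX8498/L_GX5202)/(d_GX8498/d_GX5202)² = 1.489/256.0 = 0.005816.
m_GX8498 − m_GX5202 = −2.5 log₁₀(0.005816) = 5.59.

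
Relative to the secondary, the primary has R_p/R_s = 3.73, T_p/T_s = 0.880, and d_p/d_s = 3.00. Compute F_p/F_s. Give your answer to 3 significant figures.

0.927

L_p/L_s = (R_p/R_s)²(T_p/T_s)⁴ = (3.73)² × (0.880)⁴ = 8.344.
F_p/F_s = (L_p/L_s)/(d_p/d_s)² = 8.344 / (3.00)² = 0.9271.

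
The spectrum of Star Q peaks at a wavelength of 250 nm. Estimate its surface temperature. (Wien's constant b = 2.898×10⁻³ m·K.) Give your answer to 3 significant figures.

T = b/λ_max = 2.898×10⁻³ / (250×10⁻⁹) = 1.159×10^4 K.

1.16×10^4 K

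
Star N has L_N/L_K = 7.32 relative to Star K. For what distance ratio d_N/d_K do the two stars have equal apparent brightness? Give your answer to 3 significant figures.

2.71

Equal flux requires L_N/d_N² = L_K/d_K², so d_N/d_K = √(L_N/L_K)
= √(7.32) = 2.706.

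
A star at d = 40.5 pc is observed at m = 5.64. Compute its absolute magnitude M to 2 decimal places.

M = m − 5 log₁₀(d/10 pc) = 5.64 − 5 log₁₀(40.5/10)
  = 5.64 − 5 × 0.607 = 5.64 − 3.04 = 2.60.

2.60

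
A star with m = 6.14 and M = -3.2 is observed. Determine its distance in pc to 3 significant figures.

m − M = 5 log₁₀(d/10 pc)
6.14 − (-3.2) = 9.34 = 5 log₁₀(d/10)
d = 10 × 10^(9.34/5) = 10 × 10^1.868 = 737.9 pc.

738 pc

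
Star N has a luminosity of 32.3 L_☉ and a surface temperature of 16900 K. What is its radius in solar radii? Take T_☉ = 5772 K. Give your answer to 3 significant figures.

0.663 solar radii

R/R_☉ = √(L/L_☉) / (T/T_☉)² = √(32.3) / (2.928)²
       = 5.683 / 8.573 = 0.6629.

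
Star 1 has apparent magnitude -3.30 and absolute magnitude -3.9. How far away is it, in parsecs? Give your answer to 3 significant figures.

13.2 pc

m − M = 5 log₁₀(d/10 pc)
-3.30 − (-3.9) = 0.60 = 5 log₁₀(d/10)
d = 10 × 10^(0.60/5) = 10 × 10^0.120 = 13.18 pc.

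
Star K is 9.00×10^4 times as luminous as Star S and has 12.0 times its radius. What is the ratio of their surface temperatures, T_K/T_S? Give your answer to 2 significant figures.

5.0

L ∝ R²T⁴ gives T ∝ (L/R²)^(1/4), so
T_K/T_S = (9.00×10^4 / 12.0²)^(1/4) = (625.0)^(1/4) = 5.000.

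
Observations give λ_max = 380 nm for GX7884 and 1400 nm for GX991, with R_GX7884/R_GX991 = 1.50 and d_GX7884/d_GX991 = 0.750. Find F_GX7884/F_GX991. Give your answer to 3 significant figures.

737

Wien's law: T_GX7884/T_GX991 = λ_GX991/λ_GX7884 = 1400/380 = 3.684.
L_GX7884/L_GX991 = (R_GX7884/R_GX991)²(T_GX7884/T_GX991)⁴ = (1.50)²(3.684)⁴ = 414.5.
F_GX7884/F_GX991 = (L_GX7884/L_GX991)/(d_GX7884/d_GX991)² = 414.5/(0.750)² = 736.9.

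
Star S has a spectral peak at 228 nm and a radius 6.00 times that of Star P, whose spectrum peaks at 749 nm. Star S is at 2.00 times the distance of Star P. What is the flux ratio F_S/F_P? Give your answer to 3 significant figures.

Wien's law: T_S/T_P = λ_P/λ_S = 749/228 = 3.285.
L_S/L_P = (R_S/R_P)²(T_S/T_P)⁴ = (6.00)²(3.285)⁴ = 4193.
F_S/F_P = (L_S/L_P)/(d_S/d_P)² = 4193/(2.00)² = 1048.

1.05×10^3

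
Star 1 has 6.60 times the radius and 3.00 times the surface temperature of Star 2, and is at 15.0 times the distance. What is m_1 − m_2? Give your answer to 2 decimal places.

L_1/L_2 = (6.60)²(3.00)⁴ = 3528.
F_1/F_2 = (L_1/L_2)/(d_1/d_2)² = 3528/225.0 = 15.68.
m_1 − m_2 = −2.5 log₁₀(15.68) = -2.99.

-2.99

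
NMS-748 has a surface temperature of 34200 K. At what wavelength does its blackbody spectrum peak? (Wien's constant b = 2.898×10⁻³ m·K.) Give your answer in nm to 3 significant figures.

84.7 nm

λ_max = b/T = 2.898×10⁻³ / 34200 = 8.47×10^-8 m = 84.74 nm.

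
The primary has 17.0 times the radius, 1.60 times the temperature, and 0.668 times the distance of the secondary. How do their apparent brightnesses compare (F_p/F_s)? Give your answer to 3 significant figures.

4.24×10^3

L_p/L_s = (R_p/R_s)²(T_p/T_s)⁴ = (17.0)² × (1.60)⁴ = 1894.
F_p/F_s = (L_p/L_s)/(d_p/d_s)² = 1894 / (0.668)² = 4244.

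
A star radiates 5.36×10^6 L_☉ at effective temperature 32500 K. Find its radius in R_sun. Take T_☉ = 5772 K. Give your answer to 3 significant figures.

73.0 R_sun

R/R_☉ = √(L/L_☉) / (T/T_☉)² = √(5.36×10^6) / (5.631)²
       = 2315 / 31.70 = 73.02.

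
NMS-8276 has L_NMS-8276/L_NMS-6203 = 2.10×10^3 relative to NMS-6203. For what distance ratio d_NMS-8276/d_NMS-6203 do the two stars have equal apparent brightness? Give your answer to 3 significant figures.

Equal flux requires L_NMS-8276/d_NMS-8276² = L_NMS-6203/d_NMS-6203², so d_NMS-8276/d_NMS-6203 = √(L_NMS-8276/L_NMS-6203)
= √(2.10×10^3) = 45.83.

45.8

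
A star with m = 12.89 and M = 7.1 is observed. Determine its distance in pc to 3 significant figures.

144 pc

m − M = 5 log₁₀(d/10 pc)
12.89 − (7.1) = 5.79 = 5 log₁₀(d/10)
d = 10 × 10^(5.79/5) = 10 × 10^1.158 = 143.9 pc.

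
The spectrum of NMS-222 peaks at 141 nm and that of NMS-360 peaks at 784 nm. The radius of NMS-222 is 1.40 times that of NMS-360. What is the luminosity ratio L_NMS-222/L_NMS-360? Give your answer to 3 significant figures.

Wien's law gives T ∝ 1/λ_max, so T_NMS-222/T_NMS-360 = λ_NMS-360/λ_NMS-222 = 784/141 = 5.560.
Then L ∝ R²T⁴ gives L_NMS-222/L_NMS-360 = (1.40)² × (5.560)⁴ = 1.960 × 955.8 = 1873.

1.87×10^3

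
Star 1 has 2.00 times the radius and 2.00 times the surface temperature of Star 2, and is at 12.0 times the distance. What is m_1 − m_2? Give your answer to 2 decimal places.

0.88

L_1/L_2 = (2.00)²(2.00)⁴ = 64.00.
F_1/F_2 = (L_1/L_2)/(d_1/d_2)² = 64.00/144.0 = 0.4444.
m_1 − m_2 = −2.5 log₁₀(0.4444) = 0.88.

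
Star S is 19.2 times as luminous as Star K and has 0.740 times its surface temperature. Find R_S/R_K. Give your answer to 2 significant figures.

L ∝ R²T⁴ gives R ∝ √L / T², so
R_S/R_K = √(19.2) / (0.740)² = 4.382 / 0.5476 = 8.002.

8.0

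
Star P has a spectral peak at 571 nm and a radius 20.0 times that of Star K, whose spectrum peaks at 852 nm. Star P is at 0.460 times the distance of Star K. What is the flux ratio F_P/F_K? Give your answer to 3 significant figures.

Wien's law: T_P/T_K = λ_K/λ_P = 852/571 = 1.492.
L_P/L_K = (R_P/R_K)²(T_P/T_K)⁴ = (20.0)²(1.492)⁴ = 1983.
F_P/F_K = (L_P/L_K)/(d_P/d_K)² = 1983/(0.460)² = 9370.

9.37×10^3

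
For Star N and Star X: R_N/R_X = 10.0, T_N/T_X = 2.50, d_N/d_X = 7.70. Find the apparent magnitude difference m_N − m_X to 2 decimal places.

L_N/L_X = (10.0)²(2.50)⁴ = 3906.
F_N/F_X = (L_N/L_X)/(d_N/d_X)² = 3906/59.29 = 65.88.
m_N − m_X = −2.5 log₁₀(65.88) = -4.55.

-4.55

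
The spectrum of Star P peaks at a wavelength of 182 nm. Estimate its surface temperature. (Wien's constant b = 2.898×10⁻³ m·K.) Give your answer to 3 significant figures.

T = b/λ_max = 2.898×10⁻³ / (182×10⁻⁹) = 1.592×10^4 K.

1.59×10^4 K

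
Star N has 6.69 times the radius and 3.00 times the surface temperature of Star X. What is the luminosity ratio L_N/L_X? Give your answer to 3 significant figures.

3.63×10^3

From the Stefan–Boltzmann law, L ∝ R²T⁴, so
L_N/L_X = (R_N/R_X)² (T_N/T_X)⁴ = (6.69)² × (3.00)⁴ = 44.76 × 81.00 = 3625.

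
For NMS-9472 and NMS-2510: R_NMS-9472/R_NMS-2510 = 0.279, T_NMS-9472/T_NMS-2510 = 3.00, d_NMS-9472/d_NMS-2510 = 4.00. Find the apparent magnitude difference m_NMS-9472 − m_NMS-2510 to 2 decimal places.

L_NMS-9472/L_NMS-2510 = (0.279)²(3.00)⁴ = 6.305.
F_NMS-9472/F_NMS-2510 = (L_NMS-9472/L_NMS-2510)/(d_NMS-9472/d_NMS-2510)² = 6.305/16.00 = 0.3941.
m_NMS-9472 − m_NMS-2510 = −2.5 log₁₀(0.3941) = 1.01.

1.01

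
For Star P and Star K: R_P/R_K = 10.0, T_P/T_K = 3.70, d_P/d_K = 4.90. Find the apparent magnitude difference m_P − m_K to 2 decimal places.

-7.23

L_P/L_K = (10.0)²(3.70)⁴ = 1.874×10^4.
F_P/F_K = (L_P/L_K)/(d_P/d_K)² = 1.874×10^4/24.01 = 780.6.
m_P − m_K = −2.5 log₁₀(780.6) = -7.23.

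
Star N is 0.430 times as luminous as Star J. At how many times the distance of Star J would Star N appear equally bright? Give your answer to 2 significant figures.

0.66

Equal flux requires L_N/d_N² = L_J/d_J², so d_N/d_J = √(L_N/L_J)
= √(0.430) = 0.6557.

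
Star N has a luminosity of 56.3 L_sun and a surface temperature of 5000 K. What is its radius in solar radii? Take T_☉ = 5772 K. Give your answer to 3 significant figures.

10.0 solar radii

R/R_☉ = √(L/L_☉) / (T/T_☉)² = √(56.3) / (0.8663)²
       = 7.503 / 0.7504 = 9.999.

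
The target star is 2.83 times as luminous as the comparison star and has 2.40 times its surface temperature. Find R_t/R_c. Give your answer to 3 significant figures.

L ∝ R²T⁴ gives R ∝ √L / T², so
R_t/R_c = √(2.83) / (2.40)² = 1.682 / 5.760 = 0.2921.

0.292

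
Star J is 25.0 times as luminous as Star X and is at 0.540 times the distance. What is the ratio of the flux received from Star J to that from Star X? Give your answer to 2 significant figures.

86

F = L/(4πd²), so F_J/F_X = (L_J/L_X) / (d_J/d_X)²
= 25.0 / (0.540)² = 25.0 / 0.2916 = 85.73.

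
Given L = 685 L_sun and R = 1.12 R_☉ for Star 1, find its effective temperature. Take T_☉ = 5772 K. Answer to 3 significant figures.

2.79×10^4 K

T/T_☉ = (L/L_☉)^(1/4) / (R/R_☉)^(1/2)
T = 5772 × (685)^(1/4) / √(1.12) = 5772 × 5.116 / 1.058 = 2.790×10^4 K.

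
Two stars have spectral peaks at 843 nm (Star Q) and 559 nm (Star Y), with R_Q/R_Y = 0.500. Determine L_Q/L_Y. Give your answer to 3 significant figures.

0.0483

Wien's law gives T ∝ 1/λ_max, so T_Q/T_Y = λ_Y/λ_Q = 559/843 = 0.6631.
Then L ∝ R²T⁴ gives L_Q/L_Y = (0.500)² × (0.6631)⁴ = 0.2500 × 0.1933 = 0.04834.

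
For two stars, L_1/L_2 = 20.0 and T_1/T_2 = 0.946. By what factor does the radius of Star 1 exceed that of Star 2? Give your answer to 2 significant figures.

5.0

L ∝ R²T⁴ gives R ∝ √L / T², so
R_1/R_2 = √(20.0) / (0.946)² = 4.472 / 0.8949 = 4.997.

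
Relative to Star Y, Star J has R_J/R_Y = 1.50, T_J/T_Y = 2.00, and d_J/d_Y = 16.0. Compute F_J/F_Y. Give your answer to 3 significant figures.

L_J/L_Y = (R_J/R_Y)²(T_J/T_Y)⁴ = (1.50)² × (2.00)⁴ = 36.00.
F_J/F_Y = (L_J/L_Y)/(d_J/d_Y)² = 36.00 / (16.0)² = 0.1406.

0.141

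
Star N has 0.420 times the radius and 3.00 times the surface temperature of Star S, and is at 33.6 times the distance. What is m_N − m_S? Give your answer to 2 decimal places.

L_N/L_S = (0.420)²(3.00)⁴ = 14.29.
F_N/F_S = (L_N/L_S)/(d_N/d_S)² = 14.29/1129 = 0.01266.
m_N − m_S = −2.5 log₁₀(0.01266) = 4.74.

4.74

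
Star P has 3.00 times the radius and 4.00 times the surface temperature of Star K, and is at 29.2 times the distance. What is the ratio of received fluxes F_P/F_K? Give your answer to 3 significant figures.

L_P/L_K = (R_P/R_K)²(T_P/T_K)⁴ = (3.00)² × (4.00)⁴ = 2304.
F_P/F_K = (L_P/L_K)/(d_P/d_K)² = 2304 / (29.2)² = 2.702.

2.70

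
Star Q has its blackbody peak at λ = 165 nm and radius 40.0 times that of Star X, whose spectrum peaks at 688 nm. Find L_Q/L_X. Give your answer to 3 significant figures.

4.84×10^5

Wien's law gives T ∝ 1/λ_max, so T_Q/T_X = λ_X/λ_Q = 688/165 = 4.170.
Then L ∝ R²T⁴ gives L_Q/L_X = (40.0)² × (4.170)⁴ = 1600 × 302.3 = 4.837×10^5.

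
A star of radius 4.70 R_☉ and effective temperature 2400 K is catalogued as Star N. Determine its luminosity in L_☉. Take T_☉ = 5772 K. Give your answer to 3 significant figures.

L/L_☉ = (R/R_☉)² (T/T_☉)⁴ = (4.70)² × (2400/5772)⁴
       = 22.09 × (0.4158)⁴ = 22.09 × 0.02989 = 0.6603.

0.660 L_☉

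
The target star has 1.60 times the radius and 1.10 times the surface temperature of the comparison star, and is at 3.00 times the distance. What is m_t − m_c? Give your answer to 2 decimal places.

0.95

L_t/L_c = (1.60)²(1.10)⁴ = 3.748.
F_t/F_c = (L_t/L_c)/(d_t/d_c)² = 3.748/9.000 = 0.4165.
m_t − m_c = −2.5 log₁₀(0.4165) = 0.95.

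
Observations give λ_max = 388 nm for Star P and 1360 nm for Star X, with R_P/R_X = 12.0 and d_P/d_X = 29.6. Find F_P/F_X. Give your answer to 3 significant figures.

Wien's law: T_P/T_X = λ_X/λ_P = 1360/388 = 3.505.
L_P/L_X = (R_P/R_X)²(T_P/T_X)⁴ = (12.0)²(3.505)⁴ = 2.174×10^4.
F_P/F_X = (L_P/L_X)/(d_P/d_X)² = 2.174×10^4/(29.6)² = 24.81.

24.8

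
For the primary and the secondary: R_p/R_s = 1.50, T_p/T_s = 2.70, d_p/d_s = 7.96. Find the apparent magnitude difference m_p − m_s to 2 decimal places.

L_p/L_s = (1.50)²(2.70)⁴ = 119.6.
F_p/F_s = (L_p/L_s)/(d_p/d_s)² = 119.6/63.36 = 1.887.
m_p − m_s = −2.5 log₁₀(1.887) = -0.69.

-0.69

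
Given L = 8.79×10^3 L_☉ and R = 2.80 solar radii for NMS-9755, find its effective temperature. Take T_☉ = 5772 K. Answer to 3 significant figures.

3.34×10^4 K

T/T_☉ = (L/L_☉)^(1/4) / (R/R_☉)^(1/2)
T = 5772 × (8.79×10^3)^(1/4) / √(2.80) = 5772 × 9.683 / 1.673 = 3.340×10^4 K.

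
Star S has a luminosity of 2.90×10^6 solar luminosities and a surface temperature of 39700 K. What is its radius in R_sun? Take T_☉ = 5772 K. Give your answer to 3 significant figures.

R/R_☉ = √(L/L_☉) / (T/T_☉)² = √(2.90×10^6) / (6.878)²
       = 1703 / 47.31 = 36.00.

36.0 R_sun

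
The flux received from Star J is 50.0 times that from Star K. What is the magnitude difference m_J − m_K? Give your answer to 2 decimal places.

m_J − m_K = −2.5 log₁₀(F_J/F_K) = −2.5 log₁₀(50.0) = −2.5 × (1.699) = -4.247.

-4.25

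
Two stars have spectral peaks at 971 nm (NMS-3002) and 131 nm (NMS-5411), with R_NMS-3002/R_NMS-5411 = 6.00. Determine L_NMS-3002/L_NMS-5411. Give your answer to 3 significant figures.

0.0119

Wien's law gives T ∝ 1/λ_max, so T_NMS-3002/T_NMS-5411 = λ_NMS-5411/λ_NMS-3002 = 131/971 = 0.1349.
Then L ∝ R²T⁴ gives L_NMS-3002/L_NMS-5411 = (6.00)² × (0.1349)⁴ = 36.00 × 3.313×10^-4 = 0.01193.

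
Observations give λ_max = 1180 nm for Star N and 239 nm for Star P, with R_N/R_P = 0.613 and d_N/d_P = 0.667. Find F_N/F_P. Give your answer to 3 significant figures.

0.00142

Wien's law: T_N/T_P = λ_P/λ_N = 239/1180 = 0.2025.
L_N/L_P = (R_N/R_P)²(T_N/T_P)⁴ = (0.613)²(0.2025)⁴ = 6.324×10^-4.
F_N/F_P = (L_N/L_P)/(d_N/d_P)² = 6.324×10^-4/(0.667)² = 0.001421.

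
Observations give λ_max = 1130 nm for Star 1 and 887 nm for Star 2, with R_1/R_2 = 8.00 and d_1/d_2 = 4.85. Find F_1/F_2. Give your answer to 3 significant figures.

1.03

Wien's law: T_1/T_2 = λ_2/λ_1 = 887/1130 = 0.7850.
L_1/L_2 = (R_1/R_2)²(T_1/T_2)⁴ = (8.00)²(0.7850)⁴ = 24.30.
F_1/F_2 = (L_1/L_2)/(d_1/d_2)² = 24.30/(4.85)² = 1.033.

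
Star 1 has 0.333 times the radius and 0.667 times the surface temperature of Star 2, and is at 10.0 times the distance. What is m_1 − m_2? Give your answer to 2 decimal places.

L_1/L_2 = (0.333)²(0.667)⁴ = 0.02195.
F_1/F_2 = (L_1/L_2)/(d_1/d_2)² = 0.02195/100.0 = 2.195×10^-4.
m_1 − m_2 = −2.5 log₁₀(2.195×10^-4) = 9.15.

9.15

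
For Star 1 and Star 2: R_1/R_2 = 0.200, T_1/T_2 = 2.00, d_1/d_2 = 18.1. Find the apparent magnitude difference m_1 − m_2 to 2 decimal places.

6.77

L_1/L_2 = (0.200)²(2.00)⁴ = 0.6400.
F_1/F_2 = (L_1/L_2)/(d_1/d_2)² = 0.6400/327.6 = 0.001954.
m_1 − m_2 = −2.5 log₁₀(0.001954) = 6.77.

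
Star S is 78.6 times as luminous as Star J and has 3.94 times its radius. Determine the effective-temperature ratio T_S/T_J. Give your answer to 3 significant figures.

L ∝ R²T⁴ gives T ∝ (L/R²)^(1/4), so
T_S/T_J = (78.6 / 3.94²)^(1/4) = (5.063)^(1/4) = 1.500.

1.50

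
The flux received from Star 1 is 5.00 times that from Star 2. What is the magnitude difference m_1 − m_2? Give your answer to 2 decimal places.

m_1 − m_2 = −2.5 log₁₀(F_1/F_2) = −2.5 log₁₀(5.00) = −2.5 × (0.699) = -1.747.

-1.75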